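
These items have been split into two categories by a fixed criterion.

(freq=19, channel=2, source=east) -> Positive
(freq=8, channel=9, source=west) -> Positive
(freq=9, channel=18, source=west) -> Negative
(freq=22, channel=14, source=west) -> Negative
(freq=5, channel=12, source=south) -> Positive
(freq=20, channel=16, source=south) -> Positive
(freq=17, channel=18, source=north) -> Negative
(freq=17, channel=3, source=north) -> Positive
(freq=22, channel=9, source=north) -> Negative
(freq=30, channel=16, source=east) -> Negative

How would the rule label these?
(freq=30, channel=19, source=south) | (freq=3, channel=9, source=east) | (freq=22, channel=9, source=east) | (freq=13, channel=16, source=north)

The distinguishing property — freq ≤ 20 AND channel ≤ 16 — holds for all the 'Positive' cases and none of the 'Negative' cases.
(freq=30, channel=19, source=south): Negative (freq = 30, channel = 19). (freq=3, channel=9, source=east): Positive (freq = 3, channel = 9). (freq=22, channel=9, source=east): Negative (freq = 22, channel = 9). (freq=13, channel=16, source=north): Positive (freq = 13, channel = 16).

Negative, Positive, Negative, Positive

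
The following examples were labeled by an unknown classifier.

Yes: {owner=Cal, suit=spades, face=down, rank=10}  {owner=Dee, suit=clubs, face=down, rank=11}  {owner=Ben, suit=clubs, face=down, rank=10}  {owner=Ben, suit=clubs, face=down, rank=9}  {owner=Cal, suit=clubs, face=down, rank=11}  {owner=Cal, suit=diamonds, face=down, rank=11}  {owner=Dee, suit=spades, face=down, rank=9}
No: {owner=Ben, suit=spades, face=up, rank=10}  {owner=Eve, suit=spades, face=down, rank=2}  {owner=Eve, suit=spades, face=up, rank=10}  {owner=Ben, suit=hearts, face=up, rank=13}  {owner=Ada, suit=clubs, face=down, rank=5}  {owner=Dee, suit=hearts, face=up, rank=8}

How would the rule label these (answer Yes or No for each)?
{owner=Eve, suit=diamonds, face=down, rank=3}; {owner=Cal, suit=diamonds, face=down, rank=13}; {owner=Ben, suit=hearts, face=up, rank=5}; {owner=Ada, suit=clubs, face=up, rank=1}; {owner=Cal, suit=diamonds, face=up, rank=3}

A rule that fits every label: face is down AND rank ≥ 8 — true of each 'Yes' example, false of each 'No' one.

No, Yes, No, No, No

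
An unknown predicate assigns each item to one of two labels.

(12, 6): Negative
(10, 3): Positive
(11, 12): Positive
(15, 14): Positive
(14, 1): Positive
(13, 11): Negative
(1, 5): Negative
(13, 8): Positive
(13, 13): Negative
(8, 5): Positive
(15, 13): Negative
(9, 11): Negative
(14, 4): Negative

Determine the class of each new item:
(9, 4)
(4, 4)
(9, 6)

The classifier is using: sum is odd.
(9, 4): Positive (9+4 = 13).
(4, 4): Negative (4+4 = 8).
(9, 6): Positive (9+6 = 15).

Positive, Negative, Positive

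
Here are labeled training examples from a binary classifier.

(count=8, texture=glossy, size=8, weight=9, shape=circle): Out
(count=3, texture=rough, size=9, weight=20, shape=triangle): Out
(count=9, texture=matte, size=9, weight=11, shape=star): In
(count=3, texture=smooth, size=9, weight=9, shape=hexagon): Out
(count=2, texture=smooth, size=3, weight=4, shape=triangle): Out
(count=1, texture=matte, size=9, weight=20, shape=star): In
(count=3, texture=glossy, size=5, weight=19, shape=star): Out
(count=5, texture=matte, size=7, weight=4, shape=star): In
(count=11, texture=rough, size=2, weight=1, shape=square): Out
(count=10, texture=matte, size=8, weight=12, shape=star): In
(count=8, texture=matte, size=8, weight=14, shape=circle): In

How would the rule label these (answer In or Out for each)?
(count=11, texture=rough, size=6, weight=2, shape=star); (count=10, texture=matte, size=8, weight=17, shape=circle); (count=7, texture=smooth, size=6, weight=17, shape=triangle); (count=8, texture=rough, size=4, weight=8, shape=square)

Out, In, Out, Out

'In' ⟺ texture is matte.
Out: (count=11, texture=rough, size=6, weight=2, shape=star), since texture is rough.
In: (count=10, texture=matte, size=8, weight=17, shape=circle), since texture is matte.
Out: (count=7, texture=smooth, size=6, weight=17, shape=triangle), since texture is smooth.
Out: (count=8, texture=rough, size=4, weight=8, shape=square), since texture is rough.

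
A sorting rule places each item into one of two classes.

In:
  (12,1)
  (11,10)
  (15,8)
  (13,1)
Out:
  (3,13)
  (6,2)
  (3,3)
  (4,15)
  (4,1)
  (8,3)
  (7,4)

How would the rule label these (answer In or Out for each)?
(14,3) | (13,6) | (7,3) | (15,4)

The common property of the 'In' items is: first ≥ 10. No 'Out' item has it.
(14,3) → first 14 → In. (13,6) → first 13 → In. (7,3) → first 7 → Out. (15,4) → first 15 → In.

In, In, Out, In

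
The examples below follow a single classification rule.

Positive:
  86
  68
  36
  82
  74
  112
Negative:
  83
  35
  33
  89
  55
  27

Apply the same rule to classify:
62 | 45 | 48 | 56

The simplest hypothesis consistent with all the labels is: even.

Positive, Negative, Positive, Positive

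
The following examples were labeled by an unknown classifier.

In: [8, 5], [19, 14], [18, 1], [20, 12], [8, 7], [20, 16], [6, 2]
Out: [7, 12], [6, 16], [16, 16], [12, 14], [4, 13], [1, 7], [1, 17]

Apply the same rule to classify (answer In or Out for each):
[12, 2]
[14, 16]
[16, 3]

The pattern is that an item is 'In' exactly when: first > second.

In, Out, In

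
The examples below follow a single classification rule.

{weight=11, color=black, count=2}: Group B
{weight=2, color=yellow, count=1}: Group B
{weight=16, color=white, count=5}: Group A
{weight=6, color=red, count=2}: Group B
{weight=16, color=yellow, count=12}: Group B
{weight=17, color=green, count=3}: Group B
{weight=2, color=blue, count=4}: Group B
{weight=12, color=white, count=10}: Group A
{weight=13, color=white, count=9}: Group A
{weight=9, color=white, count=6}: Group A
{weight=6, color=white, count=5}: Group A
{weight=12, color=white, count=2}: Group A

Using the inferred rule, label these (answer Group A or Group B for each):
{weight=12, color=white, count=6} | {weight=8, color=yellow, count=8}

Group A, Group B

'Group A' ⟺ color is white.
{weight=12, color=white, count=6}: Group A (color is white). {weight=8, color=yellow, count=8}: Group B (color is yellow).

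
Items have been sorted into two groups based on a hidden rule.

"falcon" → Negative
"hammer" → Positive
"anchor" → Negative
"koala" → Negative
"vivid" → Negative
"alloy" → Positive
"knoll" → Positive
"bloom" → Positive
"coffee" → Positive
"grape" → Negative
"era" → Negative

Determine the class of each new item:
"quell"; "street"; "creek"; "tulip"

Positive, Positive, Positive, Negative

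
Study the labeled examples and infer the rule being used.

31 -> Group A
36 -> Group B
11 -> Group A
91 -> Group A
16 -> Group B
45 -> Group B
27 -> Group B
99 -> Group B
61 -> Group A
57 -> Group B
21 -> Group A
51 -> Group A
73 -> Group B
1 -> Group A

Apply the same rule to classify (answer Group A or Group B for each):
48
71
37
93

Group B, Group A, Group B, Group B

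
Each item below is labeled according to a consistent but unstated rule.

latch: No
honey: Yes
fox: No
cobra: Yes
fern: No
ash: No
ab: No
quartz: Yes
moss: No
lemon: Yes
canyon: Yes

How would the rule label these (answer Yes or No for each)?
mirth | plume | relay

No, Yes, Yes

One predicate separates the groups cleanly: has ≥ 2 vowels.
No: mirth, since 1 vowel.
Yes: plume, since 2 vowels.
Yes: relay, since 2 vowels.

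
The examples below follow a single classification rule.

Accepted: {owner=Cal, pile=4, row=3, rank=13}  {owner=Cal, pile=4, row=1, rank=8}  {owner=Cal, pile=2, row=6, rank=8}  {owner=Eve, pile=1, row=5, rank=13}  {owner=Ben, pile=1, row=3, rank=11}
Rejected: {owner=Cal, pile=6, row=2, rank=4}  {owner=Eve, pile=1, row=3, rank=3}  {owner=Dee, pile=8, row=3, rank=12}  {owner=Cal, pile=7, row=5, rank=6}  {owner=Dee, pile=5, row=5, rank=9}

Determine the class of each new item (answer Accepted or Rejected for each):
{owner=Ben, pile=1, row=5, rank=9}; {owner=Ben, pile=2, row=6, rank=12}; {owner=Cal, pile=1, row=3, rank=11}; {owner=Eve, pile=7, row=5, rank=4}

Rule: pile ≤ 4 AND rank ≥ 4. This holds for each 'Accepted' example and fails for each 'Rejected' one.

Accepted, Accepted, Accepted, Rejected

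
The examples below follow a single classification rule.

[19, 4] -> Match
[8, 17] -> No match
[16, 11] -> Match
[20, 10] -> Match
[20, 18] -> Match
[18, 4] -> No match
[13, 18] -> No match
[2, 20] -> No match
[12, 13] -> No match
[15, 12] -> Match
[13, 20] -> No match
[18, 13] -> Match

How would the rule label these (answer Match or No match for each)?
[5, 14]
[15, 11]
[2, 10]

No match, Match, No match

Every 'Match' example satisfies: first > second AND sum ≥ 23. None of the 'No match' examples do.
No match: [5, 14], since 5 < 14, 5+14 = 19.
Match: [15, 11], since 15 > 11, 15+11 = 26.
No match: [2, 10], since 2 < 10, 2+10 = 12.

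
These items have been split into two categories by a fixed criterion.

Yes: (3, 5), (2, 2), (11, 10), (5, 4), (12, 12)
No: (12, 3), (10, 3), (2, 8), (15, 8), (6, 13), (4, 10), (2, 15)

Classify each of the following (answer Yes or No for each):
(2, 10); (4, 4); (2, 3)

No, Yes, Yes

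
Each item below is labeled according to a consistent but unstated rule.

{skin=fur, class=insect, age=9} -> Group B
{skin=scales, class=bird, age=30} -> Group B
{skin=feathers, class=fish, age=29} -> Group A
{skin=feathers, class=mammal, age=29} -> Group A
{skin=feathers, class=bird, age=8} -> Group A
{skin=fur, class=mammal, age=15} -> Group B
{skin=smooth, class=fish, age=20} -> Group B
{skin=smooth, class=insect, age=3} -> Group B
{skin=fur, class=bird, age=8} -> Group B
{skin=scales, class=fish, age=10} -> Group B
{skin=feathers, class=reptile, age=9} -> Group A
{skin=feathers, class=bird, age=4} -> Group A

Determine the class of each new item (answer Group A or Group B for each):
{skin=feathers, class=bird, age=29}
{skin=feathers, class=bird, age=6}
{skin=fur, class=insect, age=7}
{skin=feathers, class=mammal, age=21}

Group A, Group A, Group B, Group A

Looking at the examples, the only property every 'Group A' case has and every 'Group B' case lacks is: skin is feathers.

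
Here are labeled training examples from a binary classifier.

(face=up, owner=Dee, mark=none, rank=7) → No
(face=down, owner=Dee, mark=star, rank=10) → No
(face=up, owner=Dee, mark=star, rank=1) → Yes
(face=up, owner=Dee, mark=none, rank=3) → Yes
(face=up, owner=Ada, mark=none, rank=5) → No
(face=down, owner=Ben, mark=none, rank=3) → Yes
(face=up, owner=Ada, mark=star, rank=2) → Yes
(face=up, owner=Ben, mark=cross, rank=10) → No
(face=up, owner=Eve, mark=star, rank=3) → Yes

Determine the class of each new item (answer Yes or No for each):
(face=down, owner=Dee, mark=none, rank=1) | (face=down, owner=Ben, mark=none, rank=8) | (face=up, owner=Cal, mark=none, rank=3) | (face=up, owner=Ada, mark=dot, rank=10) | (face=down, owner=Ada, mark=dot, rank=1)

Yes, No, Yes, No, Yes

A rule that fits every label: rank ≤ 3 — true of each 'Yes' example, false of each 'No' one.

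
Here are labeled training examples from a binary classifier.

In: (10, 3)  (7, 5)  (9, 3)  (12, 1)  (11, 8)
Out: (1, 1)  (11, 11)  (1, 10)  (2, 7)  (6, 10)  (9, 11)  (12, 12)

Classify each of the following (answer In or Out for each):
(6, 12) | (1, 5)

Looking at the examples, the only property every 'In' case has and every 'Out' case lacks is: first > second.
(6, 12): Out (6 < 12).
(1, 5): Out (1 < 5).

Out, Out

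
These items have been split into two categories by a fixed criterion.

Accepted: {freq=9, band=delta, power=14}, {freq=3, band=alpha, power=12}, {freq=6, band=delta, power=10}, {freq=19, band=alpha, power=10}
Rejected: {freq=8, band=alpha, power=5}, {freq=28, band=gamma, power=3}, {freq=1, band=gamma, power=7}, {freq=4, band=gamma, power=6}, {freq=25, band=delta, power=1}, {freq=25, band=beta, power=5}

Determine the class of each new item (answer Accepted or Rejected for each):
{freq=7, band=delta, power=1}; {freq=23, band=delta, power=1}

Rejected, Rejected

The rule appears to be: power ≥ 10.
{freq=7, band=delta, power=1}: power = 1, does not fit → Rejected.
{freq=23, band=delta, power=1}: power = 1, does not fit → Rejected.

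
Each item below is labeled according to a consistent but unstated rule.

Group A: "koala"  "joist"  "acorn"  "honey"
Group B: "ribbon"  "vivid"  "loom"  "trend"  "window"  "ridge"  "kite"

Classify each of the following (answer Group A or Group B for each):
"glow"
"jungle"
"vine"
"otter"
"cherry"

The classifier is using: odd length AND contains 'o'.

Group B, Group B, Group B, Group A, Group B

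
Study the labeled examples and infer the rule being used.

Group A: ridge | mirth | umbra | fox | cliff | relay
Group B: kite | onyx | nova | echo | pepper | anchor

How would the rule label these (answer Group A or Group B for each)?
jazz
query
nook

Group B, Group A, Group B

The classifier is using: odd length.
jazz: length 4, does not satisfy this → Group B.
query: length 5, matches → Group A.
nook: length 4, does not satisfy this → Group B.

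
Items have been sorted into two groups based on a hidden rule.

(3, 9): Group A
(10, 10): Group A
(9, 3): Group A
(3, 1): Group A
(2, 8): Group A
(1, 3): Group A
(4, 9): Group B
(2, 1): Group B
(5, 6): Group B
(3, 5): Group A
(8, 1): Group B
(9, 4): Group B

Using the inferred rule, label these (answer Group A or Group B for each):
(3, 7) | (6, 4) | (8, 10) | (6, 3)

Group A, Group A, Group A, Group B

A rule that fits every label: sum is even — true of each 'Group A' example, false of each 'Group B' one.
Group A: (3, 7), since 3+7 = 10.
Group A: (6, 4), since 6+4 = 10.
Group A: (8, 10), since 8+10 = 18.
Group B: (6, 3), since 6+3 = 9.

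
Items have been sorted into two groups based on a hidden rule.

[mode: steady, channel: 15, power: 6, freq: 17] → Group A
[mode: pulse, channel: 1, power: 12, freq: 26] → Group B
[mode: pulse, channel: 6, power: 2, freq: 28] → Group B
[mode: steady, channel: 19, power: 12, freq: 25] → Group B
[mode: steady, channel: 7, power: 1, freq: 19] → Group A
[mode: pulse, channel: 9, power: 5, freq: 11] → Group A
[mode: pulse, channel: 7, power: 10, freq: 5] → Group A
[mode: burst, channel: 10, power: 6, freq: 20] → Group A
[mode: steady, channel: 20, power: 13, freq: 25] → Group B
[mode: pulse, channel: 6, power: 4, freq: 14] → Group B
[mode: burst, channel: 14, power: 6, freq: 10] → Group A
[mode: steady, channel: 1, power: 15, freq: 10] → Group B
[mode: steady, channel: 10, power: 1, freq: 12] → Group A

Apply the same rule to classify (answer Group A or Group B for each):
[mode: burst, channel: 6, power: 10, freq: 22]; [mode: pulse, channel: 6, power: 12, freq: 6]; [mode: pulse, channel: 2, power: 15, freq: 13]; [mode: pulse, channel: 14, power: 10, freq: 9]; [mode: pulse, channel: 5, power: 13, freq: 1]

Group B, Group B, Group B, Group A, Group B

The pattern is that an item is 'Group A' exactly when: channel ≥ 7 AND freq ≤ 20.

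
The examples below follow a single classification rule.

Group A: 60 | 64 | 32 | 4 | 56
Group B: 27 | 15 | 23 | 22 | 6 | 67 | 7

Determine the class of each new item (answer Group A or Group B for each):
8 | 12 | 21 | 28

Looking at the examples, the only property every 'Group A' case has and every 'Group B' case lacks is: multiple of 4.
8: 8 = 4·2 — has this property, so Group A. 12: 12 = 4·3 — has this property, so Group A. 21: 21 = 4·5 + 1 — does not satisfy this, so Group B. 28: 28 = 4·7 — has this property, so Group A.

Group A, Group A, Group B, Group A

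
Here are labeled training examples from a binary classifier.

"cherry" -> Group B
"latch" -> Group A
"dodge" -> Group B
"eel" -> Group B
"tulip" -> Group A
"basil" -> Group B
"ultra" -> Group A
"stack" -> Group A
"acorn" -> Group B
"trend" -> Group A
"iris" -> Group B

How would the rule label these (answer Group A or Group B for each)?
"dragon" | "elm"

Group B, Group B

Checking candidate rules against both groups, what survives is: contains 't'.
"dragon": no 't', does not satisfy this → Group B.
"elm": no 't', does not satisfy this → Group B.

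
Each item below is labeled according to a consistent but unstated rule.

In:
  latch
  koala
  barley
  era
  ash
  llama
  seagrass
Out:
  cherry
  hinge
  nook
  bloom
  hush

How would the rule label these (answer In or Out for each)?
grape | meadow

In, In

Every 'In' example satisfies: contains 'a'. None of the 'Out' examples do.
grape: has 'a', checks out → In. meadow: has 'a', checks out → In.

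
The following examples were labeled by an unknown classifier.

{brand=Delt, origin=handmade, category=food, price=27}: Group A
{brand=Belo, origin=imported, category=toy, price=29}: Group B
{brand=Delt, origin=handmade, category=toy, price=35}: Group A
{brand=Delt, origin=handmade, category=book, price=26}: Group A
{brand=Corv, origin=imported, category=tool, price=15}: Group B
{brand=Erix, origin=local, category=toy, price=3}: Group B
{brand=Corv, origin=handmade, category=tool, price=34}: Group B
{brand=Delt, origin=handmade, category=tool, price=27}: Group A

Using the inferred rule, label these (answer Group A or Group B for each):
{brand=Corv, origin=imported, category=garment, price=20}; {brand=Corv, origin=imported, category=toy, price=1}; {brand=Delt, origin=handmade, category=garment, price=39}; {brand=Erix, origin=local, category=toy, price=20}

The simplest hypothesis consistent with all the labels is: brand is Delt.
{brand=Corv, origin=imported, category=garment, price=20}: brand is Corv — fails this test, so Group B. {brand=Corv, origin=imported, category=toy, price=1}: brand is Corv — fails this test, so Group B. {brand=Delt, origin=handmade, category=garment, price=39}: brand is Delt — qualifies, so Group A. {brand=Erix, origin=local, category=toy, price=20}: brand is Erix — fails this test, so Group B.

Group B, Group B, Group A, Group B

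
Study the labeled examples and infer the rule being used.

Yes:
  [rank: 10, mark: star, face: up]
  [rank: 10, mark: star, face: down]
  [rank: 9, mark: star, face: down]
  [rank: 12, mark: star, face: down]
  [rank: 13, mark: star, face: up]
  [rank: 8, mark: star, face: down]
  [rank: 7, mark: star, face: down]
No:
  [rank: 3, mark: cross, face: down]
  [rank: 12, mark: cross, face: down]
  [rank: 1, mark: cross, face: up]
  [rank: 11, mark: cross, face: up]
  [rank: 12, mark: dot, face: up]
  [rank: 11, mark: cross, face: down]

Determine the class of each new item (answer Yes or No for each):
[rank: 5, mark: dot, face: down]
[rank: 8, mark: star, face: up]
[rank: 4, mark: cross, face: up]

The simplest hypothesis consistent with all the labels is: mark is star.
[rank: 5, mark: dot, face: down]: No (mark is dot).
[rank: 8, mark: star, face: up]: Yes (mark is star).
[rank: 4, mark: cross, face: up]: No (mark is cross).

No, Yes, No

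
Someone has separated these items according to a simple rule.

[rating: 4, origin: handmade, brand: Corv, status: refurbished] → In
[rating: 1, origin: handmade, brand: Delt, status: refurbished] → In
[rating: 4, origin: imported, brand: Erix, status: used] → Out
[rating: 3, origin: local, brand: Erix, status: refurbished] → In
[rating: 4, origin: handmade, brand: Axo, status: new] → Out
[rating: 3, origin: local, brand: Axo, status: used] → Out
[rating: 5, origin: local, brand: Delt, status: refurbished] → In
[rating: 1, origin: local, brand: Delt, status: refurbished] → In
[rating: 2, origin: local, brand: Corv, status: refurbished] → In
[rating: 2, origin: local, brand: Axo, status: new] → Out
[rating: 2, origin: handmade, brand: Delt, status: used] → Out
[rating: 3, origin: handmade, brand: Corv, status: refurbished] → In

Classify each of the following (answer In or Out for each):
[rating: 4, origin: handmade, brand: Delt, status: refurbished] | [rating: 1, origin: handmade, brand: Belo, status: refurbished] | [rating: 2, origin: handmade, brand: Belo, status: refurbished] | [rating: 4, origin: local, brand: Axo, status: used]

In, In, In, Out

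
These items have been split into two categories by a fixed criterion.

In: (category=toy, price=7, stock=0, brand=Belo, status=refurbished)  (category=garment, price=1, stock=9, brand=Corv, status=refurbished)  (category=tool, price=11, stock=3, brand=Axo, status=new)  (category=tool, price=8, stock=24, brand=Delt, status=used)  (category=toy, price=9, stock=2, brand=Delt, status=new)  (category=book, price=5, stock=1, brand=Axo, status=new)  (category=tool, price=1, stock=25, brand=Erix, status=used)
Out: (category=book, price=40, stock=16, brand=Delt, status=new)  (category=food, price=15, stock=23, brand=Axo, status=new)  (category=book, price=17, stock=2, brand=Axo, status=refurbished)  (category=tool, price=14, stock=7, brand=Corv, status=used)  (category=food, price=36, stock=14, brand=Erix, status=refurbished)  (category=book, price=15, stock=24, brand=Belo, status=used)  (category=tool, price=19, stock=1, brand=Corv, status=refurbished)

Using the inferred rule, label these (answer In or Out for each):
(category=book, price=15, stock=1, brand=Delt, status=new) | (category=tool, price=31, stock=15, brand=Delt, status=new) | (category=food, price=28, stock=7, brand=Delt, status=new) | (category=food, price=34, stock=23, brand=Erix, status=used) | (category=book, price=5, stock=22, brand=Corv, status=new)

The simplest hypothesis consistent with all the labels is: price ≤ 11.

Out, Out, Out, Out, In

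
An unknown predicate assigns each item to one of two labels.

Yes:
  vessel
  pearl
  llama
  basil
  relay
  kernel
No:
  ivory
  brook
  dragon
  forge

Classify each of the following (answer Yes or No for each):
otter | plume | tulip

No, Yes, Yes

A rule that fits every label: contains 'l' — true of each 'Yes' example, false of each 'No' one.
No: otter, since no 'l'. Yes: plume, since has 'l'. Yes: tulip, since has 'l'.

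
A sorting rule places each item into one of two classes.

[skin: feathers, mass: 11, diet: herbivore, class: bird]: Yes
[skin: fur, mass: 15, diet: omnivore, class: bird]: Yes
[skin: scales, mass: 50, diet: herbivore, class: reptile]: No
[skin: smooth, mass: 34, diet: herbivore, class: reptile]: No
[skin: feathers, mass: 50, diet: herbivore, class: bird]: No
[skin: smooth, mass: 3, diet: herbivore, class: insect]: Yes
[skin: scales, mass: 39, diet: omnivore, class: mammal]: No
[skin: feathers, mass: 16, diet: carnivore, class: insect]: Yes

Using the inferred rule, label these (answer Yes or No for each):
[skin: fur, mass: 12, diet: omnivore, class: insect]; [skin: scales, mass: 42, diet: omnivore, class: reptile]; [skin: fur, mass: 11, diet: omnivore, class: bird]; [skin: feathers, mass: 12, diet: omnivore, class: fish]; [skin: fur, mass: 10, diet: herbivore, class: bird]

Yes, No, Yes, Yes, Yes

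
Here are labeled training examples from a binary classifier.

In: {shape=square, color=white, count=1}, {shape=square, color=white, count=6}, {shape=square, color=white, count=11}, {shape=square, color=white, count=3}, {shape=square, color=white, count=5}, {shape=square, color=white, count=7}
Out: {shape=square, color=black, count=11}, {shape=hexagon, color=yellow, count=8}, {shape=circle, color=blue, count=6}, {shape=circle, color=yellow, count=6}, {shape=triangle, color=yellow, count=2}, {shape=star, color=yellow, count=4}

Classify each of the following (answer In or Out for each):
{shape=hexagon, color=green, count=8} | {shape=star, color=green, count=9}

Comparing the two groups points to one rule — color is white.
{shape=hexagon, color=green, count=8}: color is green — does not satisfy this, so Out.
{shape=star, color=green, count=9}: color is green — does not satisfy this, so Out.

Out, Out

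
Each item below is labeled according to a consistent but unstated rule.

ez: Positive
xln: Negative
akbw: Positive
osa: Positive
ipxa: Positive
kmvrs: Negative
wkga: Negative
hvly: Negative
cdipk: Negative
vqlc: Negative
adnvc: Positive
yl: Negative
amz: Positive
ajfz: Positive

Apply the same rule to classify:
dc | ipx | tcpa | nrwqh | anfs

Checking candidate rules against both groups, what survives is: starts with a vowel.

Negative, Positive, Negative, Negative, Positive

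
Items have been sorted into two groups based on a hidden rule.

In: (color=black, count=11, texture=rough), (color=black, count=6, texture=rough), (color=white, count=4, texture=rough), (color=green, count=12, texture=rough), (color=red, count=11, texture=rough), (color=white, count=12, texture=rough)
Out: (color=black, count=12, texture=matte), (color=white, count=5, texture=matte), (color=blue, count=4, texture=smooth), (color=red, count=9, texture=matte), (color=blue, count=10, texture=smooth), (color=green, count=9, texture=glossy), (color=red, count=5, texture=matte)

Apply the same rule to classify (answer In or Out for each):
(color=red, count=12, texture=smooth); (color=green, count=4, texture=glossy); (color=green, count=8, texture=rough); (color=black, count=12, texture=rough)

Out, Out, In, In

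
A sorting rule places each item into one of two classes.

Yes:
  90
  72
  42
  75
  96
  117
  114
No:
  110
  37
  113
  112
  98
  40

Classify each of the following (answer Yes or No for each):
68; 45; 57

No, Yes, Yes

Checking candidate rules against both groups, what survives is: multiple of 3.
68 — 68 = 3·22 + 2, hence No.
45 — 45 = 3·15, hence Yes.
57 — 57 = 3·19, hence Yes.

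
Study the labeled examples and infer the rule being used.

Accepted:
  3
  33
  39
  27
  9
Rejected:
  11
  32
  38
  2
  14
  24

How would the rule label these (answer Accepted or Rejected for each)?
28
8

Rejected, Rejected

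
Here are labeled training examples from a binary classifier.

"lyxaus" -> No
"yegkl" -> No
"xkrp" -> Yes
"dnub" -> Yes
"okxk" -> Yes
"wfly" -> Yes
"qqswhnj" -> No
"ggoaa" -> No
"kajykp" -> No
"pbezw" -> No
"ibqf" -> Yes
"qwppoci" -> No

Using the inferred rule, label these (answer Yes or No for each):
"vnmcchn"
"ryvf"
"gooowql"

The distinguishing property — length 4 — holds for all the 'Yes' cases and none of the 'No' cases.
"vnmcchn": length 7 — doesn't qualify, so No.
"ryvf": length 4 — meets the rule, so Yes.
"gooowql": length 7 — doesn't qualify, so No.

No, Yes, No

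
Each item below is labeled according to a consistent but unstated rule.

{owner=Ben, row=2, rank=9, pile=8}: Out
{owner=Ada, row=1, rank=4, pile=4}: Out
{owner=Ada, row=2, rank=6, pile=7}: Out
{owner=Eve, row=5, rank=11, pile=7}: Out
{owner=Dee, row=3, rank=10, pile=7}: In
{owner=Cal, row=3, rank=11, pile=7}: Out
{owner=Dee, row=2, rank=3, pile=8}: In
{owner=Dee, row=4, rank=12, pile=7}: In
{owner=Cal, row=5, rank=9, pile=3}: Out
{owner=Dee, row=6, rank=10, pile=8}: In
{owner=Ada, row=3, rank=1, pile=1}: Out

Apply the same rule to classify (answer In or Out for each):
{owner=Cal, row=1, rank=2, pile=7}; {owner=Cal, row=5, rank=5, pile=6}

Checking candidate rules against both groups, what survives is: owner is Dee.
Out: {owner=Cal, row=1, rank=2, pile=7}, since owner is Cal.
Out: {owner=Cal, row=5, rank=5, pile=6}, since owner is Cal.

Out, Out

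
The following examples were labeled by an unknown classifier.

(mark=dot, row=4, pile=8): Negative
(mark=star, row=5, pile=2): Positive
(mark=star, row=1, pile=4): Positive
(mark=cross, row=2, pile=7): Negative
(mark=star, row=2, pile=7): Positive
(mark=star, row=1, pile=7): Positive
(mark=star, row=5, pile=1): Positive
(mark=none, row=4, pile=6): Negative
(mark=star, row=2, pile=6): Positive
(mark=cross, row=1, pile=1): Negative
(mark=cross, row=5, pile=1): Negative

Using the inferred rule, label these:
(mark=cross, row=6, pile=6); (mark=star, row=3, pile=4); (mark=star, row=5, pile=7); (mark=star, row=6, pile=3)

Negative, Positive, Positive, Positive

The rule appears to be: mark is star.
(mark=cross, row=6, pile=6): Negative (mark is cross). (mark=star, row=3, pile=4): Positive (mark is star). (mark=star, row=5, pile=7): Positive (mark is star). (mark=star, row=6, pile=3): Positive (mark is star).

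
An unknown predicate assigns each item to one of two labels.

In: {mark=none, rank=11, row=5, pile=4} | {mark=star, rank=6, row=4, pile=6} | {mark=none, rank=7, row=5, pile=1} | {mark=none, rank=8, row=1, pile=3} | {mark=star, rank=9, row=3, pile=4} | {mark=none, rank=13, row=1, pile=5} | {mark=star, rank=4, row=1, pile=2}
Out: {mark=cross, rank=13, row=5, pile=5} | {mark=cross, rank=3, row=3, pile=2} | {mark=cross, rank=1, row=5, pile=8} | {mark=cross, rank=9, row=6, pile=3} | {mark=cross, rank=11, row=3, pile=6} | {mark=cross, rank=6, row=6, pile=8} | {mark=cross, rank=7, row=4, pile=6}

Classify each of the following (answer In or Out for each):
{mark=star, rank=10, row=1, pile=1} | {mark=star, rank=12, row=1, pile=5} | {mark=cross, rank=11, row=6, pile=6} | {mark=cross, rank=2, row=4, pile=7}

The common property of the 'In' items is: mark is not cross. No 'Out' item has it.
{mark=star, rank=10, row=1, pile=1}: mark is star — checks out, so In.
{mark=star, rank=12, row=1, pile=5}: mark is star — checks out, so In.
{mark=cross, rank=11, row=6, pile=6}: mark is cross — does not pass, so Out.
{mark=cross, rank=2, row=4, pile=7}: mark is cross — does not pass, so Out.

In, In, Out, Out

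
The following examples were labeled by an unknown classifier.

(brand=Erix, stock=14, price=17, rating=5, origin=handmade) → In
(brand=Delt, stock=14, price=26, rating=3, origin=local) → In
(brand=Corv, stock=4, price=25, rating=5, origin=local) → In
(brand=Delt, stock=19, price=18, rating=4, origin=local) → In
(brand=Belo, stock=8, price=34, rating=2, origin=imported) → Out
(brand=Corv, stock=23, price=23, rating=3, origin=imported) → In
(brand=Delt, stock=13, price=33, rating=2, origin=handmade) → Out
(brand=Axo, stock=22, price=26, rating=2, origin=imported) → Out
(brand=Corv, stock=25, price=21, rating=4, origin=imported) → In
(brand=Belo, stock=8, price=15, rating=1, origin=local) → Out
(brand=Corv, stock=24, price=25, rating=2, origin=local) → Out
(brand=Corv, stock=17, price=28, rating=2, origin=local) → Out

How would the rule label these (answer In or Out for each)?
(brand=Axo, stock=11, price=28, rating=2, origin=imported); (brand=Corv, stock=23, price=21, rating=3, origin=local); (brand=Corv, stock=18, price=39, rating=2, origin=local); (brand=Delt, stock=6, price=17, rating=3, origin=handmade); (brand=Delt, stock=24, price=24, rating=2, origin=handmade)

Out, In, Out, In, Out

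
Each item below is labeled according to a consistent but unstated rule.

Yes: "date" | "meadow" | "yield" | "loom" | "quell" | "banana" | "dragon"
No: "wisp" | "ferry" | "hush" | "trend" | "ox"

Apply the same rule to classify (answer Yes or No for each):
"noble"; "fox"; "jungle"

The pattern is that an item is 'Yes' exactly when: has ≥ 2 vowels.
"noble": Yes (2 vowels). "fox": No (1 vowel). "jungle": Yes (2 vowels).

Yes, No, Yes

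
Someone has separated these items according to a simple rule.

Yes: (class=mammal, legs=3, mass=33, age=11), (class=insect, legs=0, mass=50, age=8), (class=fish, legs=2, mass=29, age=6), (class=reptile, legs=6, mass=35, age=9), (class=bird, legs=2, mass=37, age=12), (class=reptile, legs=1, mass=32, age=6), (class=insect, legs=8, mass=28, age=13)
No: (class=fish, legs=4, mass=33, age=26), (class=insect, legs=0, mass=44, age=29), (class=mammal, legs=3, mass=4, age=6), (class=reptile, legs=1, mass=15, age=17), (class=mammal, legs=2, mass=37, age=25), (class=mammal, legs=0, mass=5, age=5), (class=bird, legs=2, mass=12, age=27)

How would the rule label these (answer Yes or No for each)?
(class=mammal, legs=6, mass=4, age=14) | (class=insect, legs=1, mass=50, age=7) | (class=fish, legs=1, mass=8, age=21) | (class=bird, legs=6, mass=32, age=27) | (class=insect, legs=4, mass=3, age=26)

No, Yes, No, No, No

Every 'Yes' example satisfies: age ≤ 13 AND mass ≥ 12. None of the 'No' examples do.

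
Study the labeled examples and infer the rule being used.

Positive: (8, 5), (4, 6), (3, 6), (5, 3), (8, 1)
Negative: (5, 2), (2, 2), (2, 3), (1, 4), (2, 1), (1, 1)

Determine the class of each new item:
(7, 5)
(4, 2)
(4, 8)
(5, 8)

The rule appears to be: sum ≥ 8.

Positive, Negative, Positive, Positive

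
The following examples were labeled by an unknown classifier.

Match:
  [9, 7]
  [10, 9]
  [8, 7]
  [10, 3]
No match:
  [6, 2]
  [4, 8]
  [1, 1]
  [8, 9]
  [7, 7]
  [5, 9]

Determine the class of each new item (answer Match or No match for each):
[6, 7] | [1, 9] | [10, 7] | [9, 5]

Rule: first > second AND second is odd. This holds for each 'Match' example and fails for each 'No match' one.
[6, 7] → 6 < 7, second 7 → No match.
[1, 9] → 1 < 9, second 9 → No match.
[10, 7] → 10 > 7, second 7 → Match.
[9, 5] → 9 > 5, second 5 → Match.

No match, No match, Match, Match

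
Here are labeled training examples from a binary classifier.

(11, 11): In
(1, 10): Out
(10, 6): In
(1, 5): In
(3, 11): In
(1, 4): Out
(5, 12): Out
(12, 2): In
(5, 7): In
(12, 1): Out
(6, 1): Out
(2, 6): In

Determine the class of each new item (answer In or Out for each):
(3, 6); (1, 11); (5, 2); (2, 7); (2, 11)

Rule: sum is even. This holds for each 'In' example and fails for each 'Out' one.
(3, 6): 3+6 = 9 — fails the rule, so Out.
(1, 11): 1+11 = 12 — meets the rule, so In.
(5, 2): 5+2 = 7 — fails the rule, so Out.
(2, 7): 2+7 = 9 — fails the rule, so Out.
(2, 11): 2+11 = 13 — fails the rule, so Out.

Out, In, Out, Out, Out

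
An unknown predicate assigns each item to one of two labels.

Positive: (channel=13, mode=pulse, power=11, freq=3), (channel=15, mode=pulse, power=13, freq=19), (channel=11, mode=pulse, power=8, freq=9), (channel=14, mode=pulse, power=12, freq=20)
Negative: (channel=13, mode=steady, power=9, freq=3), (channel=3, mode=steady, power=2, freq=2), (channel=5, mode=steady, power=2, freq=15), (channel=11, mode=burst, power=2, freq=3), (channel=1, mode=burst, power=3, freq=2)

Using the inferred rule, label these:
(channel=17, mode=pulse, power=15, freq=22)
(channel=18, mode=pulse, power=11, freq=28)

Positive, Positive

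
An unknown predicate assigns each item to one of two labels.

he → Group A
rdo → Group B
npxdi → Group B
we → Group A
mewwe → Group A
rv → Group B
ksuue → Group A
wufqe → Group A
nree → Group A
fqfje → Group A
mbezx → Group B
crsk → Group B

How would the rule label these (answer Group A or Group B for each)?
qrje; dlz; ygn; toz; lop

Group A, Group B, Group B, Group B, Group B

Comparing the two groups points to one rule — ends with 'e'.
qrje: ends with 'e', meets the rule → Group A. dlz: ends with 'z', does not fit → Group B. ygn: ends with 'n', does not fit → Group B. toz: ends with 'z', does not fit → Group B. lop: ends with 'p', does not fit → Group B.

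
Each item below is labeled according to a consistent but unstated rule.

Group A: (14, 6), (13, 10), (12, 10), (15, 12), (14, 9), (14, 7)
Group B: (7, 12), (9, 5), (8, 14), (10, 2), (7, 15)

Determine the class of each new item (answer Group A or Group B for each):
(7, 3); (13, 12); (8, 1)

Group B, Group A, Group B

Rule: first ≥ 12. This holds for each 'Group A' example and fails for each 'Group B' one.
Group B: (7, 3), since first 7.
Group A: (13, 12), since first 13.
Group B: (8, 1), since first 8.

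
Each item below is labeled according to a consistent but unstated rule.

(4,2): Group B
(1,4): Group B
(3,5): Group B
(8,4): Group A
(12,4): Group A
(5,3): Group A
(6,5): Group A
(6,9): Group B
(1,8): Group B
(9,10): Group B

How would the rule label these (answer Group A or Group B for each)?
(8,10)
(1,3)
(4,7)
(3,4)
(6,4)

One predicate separates the groups cleanly: first > second AND sum ≥ 8.
Group B: (8,10), since 8 < 10, 8+10 = 18. Group B: (1,3), since 1 < 3, 1+3 = 4. Group B: (4,7), since 4 < 7, 4+7 = 11. Group B: (3,4), since 3 < 4, 3+4 = 7. Group A: (6,4), since 6 > 4, 6+4 = 10.

Group B, Group B, Group B, Group B, Group A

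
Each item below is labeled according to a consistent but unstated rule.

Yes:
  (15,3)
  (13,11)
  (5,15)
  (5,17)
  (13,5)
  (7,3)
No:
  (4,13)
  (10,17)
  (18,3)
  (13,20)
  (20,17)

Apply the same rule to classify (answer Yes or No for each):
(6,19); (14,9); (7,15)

A rule that fits every label: sum is even — true of each 'Yes' example, false of each 'No' one.
(6,19) — 6+19 = 25, hence No. (14,9) — 14+9 = 23, hence No. (7,15) — 7+15 = 22, hence Yes.

No, No, Yes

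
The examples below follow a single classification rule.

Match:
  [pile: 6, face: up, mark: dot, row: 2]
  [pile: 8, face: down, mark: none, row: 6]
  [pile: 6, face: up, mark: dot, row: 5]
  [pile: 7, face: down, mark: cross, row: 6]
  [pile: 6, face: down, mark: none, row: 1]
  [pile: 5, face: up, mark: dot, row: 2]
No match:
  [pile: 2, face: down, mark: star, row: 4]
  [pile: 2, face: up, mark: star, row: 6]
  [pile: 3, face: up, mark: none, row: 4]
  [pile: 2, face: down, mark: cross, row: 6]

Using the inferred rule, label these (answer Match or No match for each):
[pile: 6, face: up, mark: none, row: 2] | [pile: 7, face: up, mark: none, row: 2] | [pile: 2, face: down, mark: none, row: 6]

Match, Match, No match

Every 'Match' example satisfies: pile ≥ 5. None of the 'No match' examples do.
Match: [pile: 6, face: up, mark: none, row: 2], since pile = 6. Match: [pile: 7, face: up, mark: none, row: 2], since pile = 7. No match: [pile: 2, face: down, mark: none, row: 6], since pile = 2.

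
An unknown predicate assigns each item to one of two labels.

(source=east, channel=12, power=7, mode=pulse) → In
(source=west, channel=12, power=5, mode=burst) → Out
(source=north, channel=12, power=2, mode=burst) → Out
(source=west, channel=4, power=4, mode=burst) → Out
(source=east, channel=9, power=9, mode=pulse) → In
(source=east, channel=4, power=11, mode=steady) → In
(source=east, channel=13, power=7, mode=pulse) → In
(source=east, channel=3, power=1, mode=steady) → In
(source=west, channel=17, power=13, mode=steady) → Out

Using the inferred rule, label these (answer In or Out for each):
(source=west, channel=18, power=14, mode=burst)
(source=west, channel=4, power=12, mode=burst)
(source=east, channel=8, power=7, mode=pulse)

Out, Out, In

The common property of the 'In' items is: source is east. No 'Out' item has it.
Out: (source=west, channel=18, power=14, mode=burst), since source is west. Out: (source=west, channel=4, power=12, mode=burst), since source is west. In: (source=east, channel=8, power=7, mode=pulse), since source is east.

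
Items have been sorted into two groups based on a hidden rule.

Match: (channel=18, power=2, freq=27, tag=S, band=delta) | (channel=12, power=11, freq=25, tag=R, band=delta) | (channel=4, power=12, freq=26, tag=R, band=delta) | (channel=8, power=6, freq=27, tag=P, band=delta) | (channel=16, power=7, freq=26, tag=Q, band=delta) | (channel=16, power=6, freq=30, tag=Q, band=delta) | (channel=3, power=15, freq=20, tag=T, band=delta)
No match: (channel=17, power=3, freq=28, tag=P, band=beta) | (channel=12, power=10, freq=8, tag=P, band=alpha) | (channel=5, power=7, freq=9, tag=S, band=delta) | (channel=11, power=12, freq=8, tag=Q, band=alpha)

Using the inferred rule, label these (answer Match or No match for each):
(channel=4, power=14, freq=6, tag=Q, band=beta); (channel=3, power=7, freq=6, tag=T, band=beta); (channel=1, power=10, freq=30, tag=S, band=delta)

No match, No match, Match

A rule that fits every label: band is delta AND freq ≥ 20 — true of each 'Match' example, false of each 'No match' one.
(channel=4, power=14, freq=6, tag=Q, band=beta): No match (band is beta, freq = 6). (channel=3, power=7, freq=6, tag=T, band=beta): No match (band is beta, freq = 6). (channel=1, power=10, freq=30, tag=S, band=delta): Match (band is delta, freq = 30).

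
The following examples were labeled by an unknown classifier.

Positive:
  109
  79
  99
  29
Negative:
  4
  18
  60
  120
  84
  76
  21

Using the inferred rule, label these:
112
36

'Positive' ⟺ ends in digit 9.

Negative, Negative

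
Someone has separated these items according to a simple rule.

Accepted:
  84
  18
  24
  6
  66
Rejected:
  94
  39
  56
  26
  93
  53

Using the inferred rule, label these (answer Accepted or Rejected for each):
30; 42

Accepted, Accepted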